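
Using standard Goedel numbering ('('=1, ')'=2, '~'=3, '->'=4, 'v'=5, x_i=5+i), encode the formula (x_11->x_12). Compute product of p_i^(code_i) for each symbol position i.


Formula: (x_11->x_12)
Symbol codes: [1, 16, 4, 17, 2]
Primes: [2, 3, 5, 7, 11]
p_1^1 = 2^1 = 2
p_2^16 = 3^16 = 43046721
p_3^4 = 5^4 = 625
p_4^17 = 7^17 = 232630513987207
p_5^2 = 11^2 = 121
Product = 1514614600793701966359858750

1514614600793701966359858750


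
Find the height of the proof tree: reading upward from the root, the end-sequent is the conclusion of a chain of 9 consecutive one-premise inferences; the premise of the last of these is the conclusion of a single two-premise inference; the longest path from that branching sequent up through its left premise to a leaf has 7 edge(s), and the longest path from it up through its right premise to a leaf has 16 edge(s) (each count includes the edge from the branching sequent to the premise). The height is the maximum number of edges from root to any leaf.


Longest path through the left premise: 7 edges (measured from the branching sequent)
Longest path through the right premise: 16 edges
Height of the subtree rooted at the branching sequent: max(7, 16) = 16
The branching sequent sits 9 edges above the root (the chain of one-premise inferences), so height = 16 + 9 = 25

25


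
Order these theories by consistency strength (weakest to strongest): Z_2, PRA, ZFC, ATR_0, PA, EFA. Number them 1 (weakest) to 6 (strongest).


Ordering by consistency strength:
1. EFA
2. PRA
3. PA
4. ATR_0
5. Z_2
6. ZFC


Z_2=5, PRA=2, ZFC=6, ATR_0=4, PA=3, EFA=1


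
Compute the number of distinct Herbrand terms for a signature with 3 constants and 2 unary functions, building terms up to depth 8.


Herbrand terms by depth:
Depth 0: 3 constants
Depth 1: 6 new terms (running total: 9)
Depth 2: 12 new terms (running total: 21)
Depth 3: 24 new terms (running total: 45)
Depth 4: 48 new terms (running total: 93)
Depth 5: 96 new terms (running total: 189)
Depth 6: 192 new terms (running total: 381)
Depth 7: 384 new terms (running total: 765)
Depth 8: 768 new terms (running total: 1533)
Total distinct ground terms = 1533

1533


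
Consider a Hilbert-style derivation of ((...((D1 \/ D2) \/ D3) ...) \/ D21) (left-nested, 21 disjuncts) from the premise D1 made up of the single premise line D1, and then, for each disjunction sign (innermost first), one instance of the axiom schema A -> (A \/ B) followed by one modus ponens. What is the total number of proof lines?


Building the left-nested 21-ary disjunction from D1:
- 1 premise line (D1)
- 21 disjuncts means 20 disjunction signs; each needs 1 axiom instance + 1 MP = 2 lines: 2 * 20 = 40
Total = 1 + 40 = 41 lines.

41


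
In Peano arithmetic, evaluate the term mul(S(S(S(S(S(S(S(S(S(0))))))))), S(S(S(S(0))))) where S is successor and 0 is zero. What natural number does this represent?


mul(S^9(0), S^4(0)):
S^9(0) = 9
S^4(0) = 4
9 * 4 = 36

36


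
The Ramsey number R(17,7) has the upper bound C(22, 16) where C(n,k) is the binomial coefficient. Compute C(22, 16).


R(17,7) <= C(17+7-2, 17-1) = C(22, 16)
C(22, 16) = 22! / (16! * 6!)
= 74613

74613


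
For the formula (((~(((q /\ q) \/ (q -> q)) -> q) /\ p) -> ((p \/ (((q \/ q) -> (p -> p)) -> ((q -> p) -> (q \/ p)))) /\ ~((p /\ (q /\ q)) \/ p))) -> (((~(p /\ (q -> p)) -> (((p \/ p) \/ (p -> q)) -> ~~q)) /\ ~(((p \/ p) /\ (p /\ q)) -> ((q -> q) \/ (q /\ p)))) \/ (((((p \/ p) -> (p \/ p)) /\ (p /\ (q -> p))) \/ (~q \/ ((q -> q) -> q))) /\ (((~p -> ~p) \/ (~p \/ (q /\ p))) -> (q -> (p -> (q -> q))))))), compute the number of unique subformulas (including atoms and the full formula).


Formula: (((~(((q /\ q) \/ (q -> q)) -> q) /\ p) -> ((p \/ (((q \/ q) -> (p -> p)) -> ((q -> p) -> (q \/ p)))) /\ ~((p /\ (q /\ q)) \/ p))) -> (((~(p /\ (q -> p)) -> (((p \/ p) \/ (p -> q)) -> ~~q)) /\ ~(((p \/ p) /\ (p /\ q)) -> ((q -> q) \/ (q /\ p)))) \/ (((((p \/ p) -> (p \/ p)) /\ (p /\ (q -> p))) \/ (~q \/ ((q -> q) -> q))) /\ (((~p -> ~p) \/ (~p \/ (q /\ p))) -> (q -> (p -> (q -> q)))))))
Subformulas found:
  1. p
  2. q
  3. ~p
  4. ~q
  5. ~~q
  6. (q \/ p)
  7. (q /\ p)
  8. (p /\ q)
  9. (q /\ q)
  10. (q -> p)
  11. (q -> q)
  12. (p -> p)
  13. (p -> q)
  14. (p \/ p)
  15. (q \/ q)
  16. (~p -> ~p)
  17. ((q -> q) -> q)
  18. (p -> (q -> q))
  19. (p /\ (q -> p))
  20. (p /\ (q /\ q))
  21. (~p \/ (q /\ p))
  22. ~(p /\ (q -> p))
  23. ((q /\ q) \/ (q -> q))
  24. (q -> (p -> (q -> q)))
  25. ((p \/ p) -> (p \/ p))
  26. ((p \/ p) \/ (p -> q))
  27. ((q -> q) \/ (q /\ p))
  28. ((p /\ (q /\ q)) \/ p)
  29. ((q \/ q) -> (p -> p))
  30. ((q -> p) -> (q \/ p))
  31. ((p \/ p) /\ (p /\ q))
  32. ~((p /\ (q /\ q)) \/ p)
  33. (~q \/ ((q -> q) -> q))
  34. (((q /\ q) \/ (q -> q)) -> q)
  35. ~(((q /\ q) \/ (q -> q)) -> q)
  36. (((p \/ p) \/ (p -> q)) -> ~~q)
  37. ((~p -> ~p) \/ (~p \/ (q /\ p)))
  38. (~(((q /\ q) \/ (q -> q)) -> q) /\ p)
  39. (((p \/ p) -> (p \/ p)) /\ (p /\ (q -> p)))
  40. (((q \/ q) -> (p -> p)) -> ((q -> p) -> (q \/ p)))
  41. (((p \/ p) /\ (p /\ q)) -> ((q -> q) \/ (q /\ p)))
  42. ~(((p \/ p) /\ (p /\ q)) -> ((q -> q) \/ (q /\ p)))
  43. (~(p /\ (q -> p)) -> (((p \/ p) \/ (p -> q)) -> ~~q))
  44. (p \/ (((q \/ q) -> (p -> p)) -> ((q -> p) -> (q \/ p))))
  45. (((~p -> ~p) \/ (~p \/ (q /\ p))) -> (q -> (p -> (q -> q))))
  46. ((((p \/ p) -> (p \/ p)) /\ (p /\ (q -> p))) \/ (~q \/ ((q -> q) -> q)))
  47. ((p \/ (((q \/ q) -> (p -> p)) -> ((q -> p) -> (q \/ p)))) /\ ~((p /\ (q /\ q)) \/ p))
  48. ((~(p /\ (q -> p)) -> (((p \/ p) \/ (p -> q)) -> ~~q)) /\ ~(((p \/ p) /\ (p /\ q)) -> ((q -> q) \/ (q /\ p))))
  49. ((~(((q /\ q) \/ (q -> q)) -> q) /\ p) -> ((p \/ (((q \/ q) -> (p -> p)) -> ((q -> p) -> (q \/ p)))) /\ ~((p /\ (q /\ q)) \/ p)))
  50. (((((p \/ p) -> (p \/ p)) /\ (p /\ (q -> p))) \/ (~q \/ ((q -> q) -> q))) /\ (((~p -> ~p) \/ (~p \/ (q /\ p))) -> (q -> (p -> (q -> q)))))
  51. (((~(p /\ (q -> p)) -> (((p \/ p) \/ (p -> q)) -> ~~q)) /\ ~(((p \/ p) /\ (p /\ q)) -> ((q -> q) \/ (q /\ p)))) \/ (((((p \/ p) -> (p \/ p)) /\ (p /\ (q -> p))) \/ (~q \/ ((q -> q) -> q))) /\ (((~p -> ~p) \/ (~p \/ (q /\ p))) -> (q -> (p -> (q -> q))))))
  52. (((~(((q /\ q) \/ (q -> q)) -> q) /\ p) -> ((p \/ (((q \/ q) -> (p -> p)) -> ((q -> p) -> (q \/ p)))) /\ ~((p /\ (q /\ q)) \/ p))) -> (((~(p /\ (q -> p)) -> (((p \/ p) \/ (p -> q)) -> ~~q)) /\ ~(((p \/ p) /\ (p /\ q)) -> ((q -> q) \/ (q /\ p)))) \/ (((((p \/ p) -> (p \/ p)) /\ (p /\ (q -> p))) \/ (~q \/ ((q -> q) -> q))) /\ (((~p -> ~p) \/ (~p \/ (q /\ p))) -> (q -> (p -> (q -> q)))))))
Total distinct subformulas = 52

52


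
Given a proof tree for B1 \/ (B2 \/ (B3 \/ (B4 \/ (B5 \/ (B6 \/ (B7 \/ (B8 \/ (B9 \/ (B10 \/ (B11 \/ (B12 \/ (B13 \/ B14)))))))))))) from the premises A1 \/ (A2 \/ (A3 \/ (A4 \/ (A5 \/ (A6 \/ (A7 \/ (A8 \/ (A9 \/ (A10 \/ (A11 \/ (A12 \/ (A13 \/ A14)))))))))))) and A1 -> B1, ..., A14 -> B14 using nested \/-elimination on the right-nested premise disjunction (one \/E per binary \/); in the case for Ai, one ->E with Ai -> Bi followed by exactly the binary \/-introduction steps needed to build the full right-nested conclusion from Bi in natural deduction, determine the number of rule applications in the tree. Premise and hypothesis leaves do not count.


Constructive dilemma with 14 branches, all disjunctions right-nested:
- \/E: the premise has 13 binary \/, each eliminated once: 13 nodes.
- ->E: one per case (Ai with Ai -> Bi gives Bi): 14 nodes.
- \/I: in case i < n, Bi needs 1 step to form Bi \/ (B(i+1) \/ ...) and then i-1 steps to prepend B(i-1), ..., B1, i.e. i steps; in case i = n, B14 needs 13 prepend steps.
  \/I total = (1 + 2 + ... + 13) + 13 = 91 + 13 = 104 nodes.
Total = 13 + 14 + 104 = 131

131


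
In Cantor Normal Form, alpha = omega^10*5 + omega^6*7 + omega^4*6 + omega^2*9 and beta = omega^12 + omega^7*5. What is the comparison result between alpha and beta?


Compare term by term from highest exponent:
alpha = omega^10*5 + omega^6*7 + omega^4*6 + omega^2*9
beta = omega^12 + omega^7*5
Term 1: alpha has omega^10*5, beta has omega^12*1
Term 2: alpha has omega^6*7, beta has omega^7*5
Term 3: alpha has omega^4*6, beta has omega^0*0
Term 4: alpha has omega^2*9, beta has omega^0*0
Result: alpha < beta

alpha < beta


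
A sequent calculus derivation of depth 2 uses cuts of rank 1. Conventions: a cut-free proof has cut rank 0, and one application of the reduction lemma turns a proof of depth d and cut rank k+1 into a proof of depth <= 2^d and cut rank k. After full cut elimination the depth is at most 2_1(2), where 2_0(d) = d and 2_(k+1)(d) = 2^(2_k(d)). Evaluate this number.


Each rank reduction sends depth d to at most 2^d; cut rank r needs r reductions.
2_0(2) = 2
2_1(2) = 2^2 = 4
Cut-free depth bound = 4

4


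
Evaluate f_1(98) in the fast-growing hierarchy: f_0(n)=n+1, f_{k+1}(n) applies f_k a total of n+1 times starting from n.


f_1(98) = f_0^99(98)
f_0 adds 1 each time, applied 99 times.
f_1(98) = 98 + 99 = 197

197


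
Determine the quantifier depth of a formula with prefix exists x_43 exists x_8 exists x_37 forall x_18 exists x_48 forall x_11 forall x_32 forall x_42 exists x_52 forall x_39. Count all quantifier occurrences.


Quantifier prefix has 10 quantifier symbols.
Quantifier depth = 10

10


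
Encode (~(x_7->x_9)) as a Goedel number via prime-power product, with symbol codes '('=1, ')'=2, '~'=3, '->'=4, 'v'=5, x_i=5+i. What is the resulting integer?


Formula: (~(x_7->x_9))
Symbol codes: [1, 3, 1, 12, 4, 14, 2, 2]
Primes: [2, 3, 5, 7, 11, 13, 17, 19]
p_1^1 = 2^1 = 2
p_2^3 = 3^3 = 27
p_3^1 = 5^1 = 5
p_4^12 = 7^12 = 13841287201
p_5^4 = 11^4 = 14641
p_6^14 = 13^14 = 3937376385699289
p_7^2 = 17^2 = 289
p_8^2 = 19^2 = 361
Product = 22476203829628862532233299673480762670

22476203829628862532233299673480762670


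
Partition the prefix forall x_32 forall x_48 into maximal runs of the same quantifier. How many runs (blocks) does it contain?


Alternations = 0.
Blocks = alternations + 1 = 1

1


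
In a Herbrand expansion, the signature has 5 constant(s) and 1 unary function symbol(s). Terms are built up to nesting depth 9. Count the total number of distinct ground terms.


Herbrand terms by depth:
Depth 0: 5 constants
Depth 1: 5 new terms (running total: 10)
Depth 2: 5 new terms (running total: 15)
Depth 3: 5 new terms (running total: 20)
Depth 4: 5 new terms (running total: 25)
Depth 5: 5 new terms (running total: 30)
Depth 6: 5 new terms (running total: 35)
Depth 7: 5 new terms (running total: 40)
Depth 8: 5 new terms (running total: 45)
Depth 9: 5 new terms (running total: 50)
Total distinct ground terms = 50

50


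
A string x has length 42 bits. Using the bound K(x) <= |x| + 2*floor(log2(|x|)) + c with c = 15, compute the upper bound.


floor(log2(42)) = 5
2 * 5 = 10
K(x) <= 42 + 10 + 15 = 67

67


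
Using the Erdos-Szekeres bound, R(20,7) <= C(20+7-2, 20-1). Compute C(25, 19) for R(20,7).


R(20,7) <= C(20+7-2, 20-1) = C(25, 19)
C(25, 19) = 25! / (19! * 6!)
= 177100

177100


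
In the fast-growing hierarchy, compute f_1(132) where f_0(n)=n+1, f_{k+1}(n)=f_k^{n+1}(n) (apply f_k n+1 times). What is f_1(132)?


f_1(132) = f_0^133(132)
f_0 adds 1 each time, applied 133 times.
f_1(132) = 132 + 133 = 265

265


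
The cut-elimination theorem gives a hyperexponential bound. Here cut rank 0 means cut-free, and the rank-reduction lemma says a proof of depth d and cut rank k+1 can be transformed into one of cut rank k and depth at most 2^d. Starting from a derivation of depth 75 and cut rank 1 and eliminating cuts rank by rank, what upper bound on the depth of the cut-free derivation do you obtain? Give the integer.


Each rank reduction sends depth d to at most 2^d; cut rank r needs r reductions.
2_0(75) = 75
2_1(75) = 2^75 = 37778931862957161709568
Cut-free depth bound = 37778931862957161709568

37778931862957161709568


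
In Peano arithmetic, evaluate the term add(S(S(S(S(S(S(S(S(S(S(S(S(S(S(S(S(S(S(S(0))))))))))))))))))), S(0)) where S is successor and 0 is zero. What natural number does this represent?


add(S^19(0), S^1(0)):
S^19(0) = 19
S^1(0) = 1
19 + 1 = 20

20


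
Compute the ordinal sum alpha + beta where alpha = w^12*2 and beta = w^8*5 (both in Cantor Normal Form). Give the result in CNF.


Ordinal addition w^12*2 + w^8*5:
Leading exponent of alpha (12) > leading exponent of beta (8).
Since alpha's term has higher exponent than beta's leading term,
the sum is simply alpha followed by beta.
Result = w^12*2 + w^8*5

w^12*2 + w^8*5


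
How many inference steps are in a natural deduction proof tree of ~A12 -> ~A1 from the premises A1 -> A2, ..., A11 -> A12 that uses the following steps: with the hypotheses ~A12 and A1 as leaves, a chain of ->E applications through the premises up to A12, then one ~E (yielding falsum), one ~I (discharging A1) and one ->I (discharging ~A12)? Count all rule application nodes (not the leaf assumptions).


From hypothesis A1, 11 ->E steps along the 11 premises yield A12.
~E with hypothesis ~A12 gives falsum (1 node); ~I discharging A1 gives ~A1 (1 node); ->I discharging ~A12 gives the goal (1 node).
Total = 11 + 3 = 14 inference nodes.

14


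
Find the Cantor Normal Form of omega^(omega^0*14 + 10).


omega^(omega^0*14 + 10):
omega^0 = 1, so the exponent is 14 + 10 = 24 (finite ordinal addition).
Result = omega^24, already a single CNF term.

omega^24


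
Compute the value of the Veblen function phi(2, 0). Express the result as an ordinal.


phi(2, 0):
phi(2, beta) = zeta_beta (the beta-th zeta number, fixed point of epsilon).
phi(2, 0) = zeta_0

zeta_0


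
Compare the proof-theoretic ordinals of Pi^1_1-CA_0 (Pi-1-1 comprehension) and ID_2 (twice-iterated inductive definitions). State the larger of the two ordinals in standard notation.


Proof-theoretic ordinal of Pi^1_1-CA_0 (Pi-1-1 comprehension): psi_0(Omega_omega)
Proof-theoretic ordinal of ID_2 (twice-iterated inductive definitions): psi_0(epsilon_{Omega_2+1})
Comparing: psi_0(epsilon_{Omega_2+1}) < psi_0(Omega_omega).
The larger ordinal is psi_0(Omega_omega) (from Pi^1_1-CA_0 (Pi-1-1 comprehension)).

psi_0(Omega_omega)


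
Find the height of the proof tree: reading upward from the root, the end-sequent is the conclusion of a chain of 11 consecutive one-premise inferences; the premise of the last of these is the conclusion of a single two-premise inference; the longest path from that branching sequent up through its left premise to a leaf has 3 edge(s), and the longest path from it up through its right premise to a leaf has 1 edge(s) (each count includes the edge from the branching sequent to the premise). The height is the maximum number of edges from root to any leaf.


Longest path through the left premise: 3 edges (measured from the branching sequent)
Longest path through the right premise: 1 edges
Height of the subtree rooted at the branching sequent: max(3, 1) = 3
The branching sequent sits 11 edges above the root (the chain of one-premise inferences), so height = 3 + 11 = 14

14


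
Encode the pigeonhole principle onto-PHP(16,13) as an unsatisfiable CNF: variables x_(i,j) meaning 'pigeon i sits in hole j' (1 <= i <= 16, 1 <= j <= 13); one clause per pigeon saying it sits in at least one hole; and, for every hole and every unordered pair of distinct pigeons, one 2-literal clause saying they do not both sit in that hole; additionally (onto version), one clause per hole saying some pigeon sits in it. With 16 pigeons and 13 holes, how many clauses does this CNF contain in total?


onto-PHP(16,13): 16 pigeons, 13 holes, 16*13 = 208 variables.
- pigeon clauses: one per pigeon -> 16 clauses
- hole clauses: 13 holes * C(16,2) = 13 * 120 -> 1560 clauses
- onto clauses: one per hole -> 13 clauses
Total clauses = 16 + 1560 + 13 = 1589

1589


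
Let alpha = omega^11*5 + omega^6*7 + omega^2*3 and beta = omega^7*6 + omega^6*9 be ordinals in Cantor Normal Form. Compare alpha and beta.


Compare term by term from highest exponent:
alpha = omega^11*5 + omega^6*7 + omega^2*3
beta = omega^7*6 + omega^6*9
Term 1: alpha has omega^11*5, beta has omega^7*6
Term 2: alpha has omega^6*7, beta has omega^6*9
Term 3: alpha has omega^2*3, beta has omega^0*0
Result: alpha > beta

alpha > beta


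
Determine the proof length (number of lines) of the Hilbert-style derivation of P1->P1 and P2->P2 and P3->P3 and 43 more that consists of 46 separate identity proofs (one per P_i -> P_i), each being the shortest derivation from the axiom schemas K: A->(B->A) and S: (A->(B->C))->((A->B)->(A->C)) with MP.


The shortest proof of A->A from K and S in the Hilbert calculus has exactly 5 lines:
(1) K instance A->((A->A)->A), (2) S instance, (3) MP on 1,2, (4) K instance A->(A->A), (5) MP on 3,4.
For 46 independent identities: 46 * 5 = 230 lines total.

230


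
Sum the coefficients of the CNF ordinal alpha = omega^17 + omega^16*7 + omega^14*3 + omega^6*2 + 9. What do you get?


CNF: omega^17 + omega^16*7 + omega^14*3 + omega^6*2 + 9
Coefficients: 1 + 7 + 3 + 2 + 9 = 22

22


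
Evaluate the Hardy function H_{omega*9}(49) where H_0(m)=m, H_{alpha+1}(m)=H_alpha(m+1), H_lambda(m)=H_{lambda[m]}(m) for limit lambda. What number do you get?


H_{omega*9}(49):
For the Hardy hierarchy, H_{omega*k}(n) = 2^k * n.
2^9 = 512.
512 * 49 = 25088

25088


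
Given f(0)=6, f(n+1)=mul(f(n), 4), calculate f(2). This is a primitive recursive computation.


f(0) = 6
f(1) = mul(f(0), 4) = mul(6, 4) = 24
f(2) = mul(f(1), 4) = mul(24, 4) = 96


96


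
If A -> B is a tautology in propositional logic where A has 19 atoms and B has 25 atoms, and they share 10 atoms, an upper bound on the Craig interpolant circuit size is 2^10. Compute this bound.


Shared atoms = 10
Craig interpolant size bound = 2^10
= 1024

1024


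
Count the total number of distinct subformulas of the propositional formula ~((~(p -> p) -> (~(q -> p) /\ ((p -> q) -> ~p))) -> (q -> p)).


Formula: ~((~(p -> p) -> (~(q -> p) /\ ((p -> q) -> ~p))) -> (q -> p))
Subformulas found:
  1. q
  2. p
  3. ~p
  4. (p -> p)
  5. (p -> q)
  6. (q -> p)
  7. ~(p -> p)
  8. ~(q -> p)
  9. ((p -> q) -> ~p)
  10. (~(q -> p) /\ ((p -> q) -> ~p))
  11. (~(p -> p) -> (~(q -> p) /\ ((p -> q) -> ~p)))
  12. ((~(p -> p) -> (~(q -> p) /\ ((p -> q) -> ~p))) -> (q -> p))
  13. ~((~(p -> p) -> (~(q -> p) /\ ((p -> q) -> ~p))) -> (q -> p))
Total distinct subformulas = 13

13


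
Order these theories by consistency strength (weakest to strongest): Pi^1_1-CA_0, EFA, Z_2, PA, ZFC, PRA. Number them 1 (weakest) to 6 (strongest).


Ordering by consistency strength:
1. EFA
2. PRA
3. PA
4. Pi^1_1-CA_0
5. Z_2
6. ZFC


Pi^1_1-CA_0=4, EFA=1, Z_2=5, PA=3, ZFC=6, PRA=2


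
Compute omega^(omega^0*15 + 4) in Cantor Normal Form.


omega^(omega^0*15 + 4):
omega^0 = 1, so the exponent is 15 + 4 = 19 (finite ordinal addition).
Result = omega^19, already a single CNF term.

omega^19


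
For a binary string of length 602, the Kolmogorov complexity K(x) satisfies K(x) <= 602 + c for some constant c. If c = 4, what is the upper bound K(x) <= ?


K(x) <= |x| + c = 602 + 4 = 606

606


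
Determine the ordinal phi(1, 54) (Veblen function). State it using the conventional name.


phi(1, 54):
phi(1, beta) = epsilon_beta (the beta-th epsilon number).
phi(1, 54) = epsilon_54

epsilon_54


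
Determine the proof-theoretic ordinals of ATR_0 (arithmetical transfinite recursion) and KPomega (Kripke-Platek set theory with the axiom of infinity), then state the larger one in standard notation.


Proof-theoretic ordinal of ATR_0 (arithmetical transfinite recursion): Gamma_0
Proof-theoretic ordinal of KPomega (Kripke-Platek set theory with the axiom of infinity): psi_0(epsilon_{Omega+1})
Comparing: Gamma_0 < psi_0(epsilon_{Omega+1}).
The larger ordinal is psi_0(epsilon_{Omega+1}) (from KPomega (Kripke-Platek set theory with the axiom of infinity)).

psi_0(epsilon_{Omega+1})


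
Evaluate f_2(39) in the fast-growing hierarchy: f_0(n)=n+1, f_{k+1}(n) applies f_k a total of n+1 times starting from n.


f_2(39) = f_1^40(39)
f_1(m) = 2m + 1.
Iterating: f_1^k(n) = 2^k*(n+1) - 1.
f_2(39) = 2^40*(39+1) - 1 = 1099511627776*40 - 1 = 43980465111039

43980465111039


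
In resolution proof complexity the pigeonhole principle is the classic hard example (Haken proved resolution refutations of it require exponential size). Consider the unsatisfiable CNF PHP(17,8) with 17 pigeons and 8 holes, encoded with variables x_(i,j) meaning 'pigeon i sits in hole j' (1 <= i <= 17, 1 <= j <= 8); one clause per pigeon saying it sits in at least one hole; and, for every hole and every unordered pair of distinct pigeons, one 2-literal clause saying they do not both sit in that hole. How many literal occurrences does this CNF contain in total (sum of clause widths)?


PHP(17,8): 17 pigeons, 8 holes, 17*8 = 136 variables.
- pigeon clauses: one per pigeon -> 17 clauses of width 8 -> 136 literals
- hole clauses: 8 holes * C(17,2) = 8 * 136 -> 1088 clauses of width 2 -> 2176 literals
Total literal occurrences = 136 + 2176 = 2312

2312


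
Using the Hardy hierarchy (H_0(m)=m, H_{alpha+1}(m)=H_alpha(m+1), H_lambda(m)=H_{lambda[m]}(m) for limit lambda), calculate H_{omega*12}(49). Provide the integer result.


H_{omega*12}(49):
For the Hardy hierarchy, H_{omega*k}(n) = 2^k * n.
2^12 = 4096.
4096 * 49 = 200704

200704


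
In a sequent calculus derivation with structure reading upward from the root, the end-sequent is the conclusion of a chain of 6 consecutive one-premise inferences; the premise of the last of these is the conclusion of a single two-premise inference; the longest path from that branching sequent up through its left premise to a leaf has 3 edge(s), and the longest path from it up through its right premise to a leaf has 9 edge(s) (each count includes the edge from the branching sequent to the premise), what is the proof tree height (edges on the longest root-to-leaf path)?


Longest path through the left premise: 3 edges (measured from the branching sequent)
Longest path through the right premise: 9 edges
Height of the subtree rooted at the branching sequent: max(3, 9) = 9
The branching sequent sits 6 edges above the root (the chain of one-premise inferences), so height = 9 + 6 = 15

15


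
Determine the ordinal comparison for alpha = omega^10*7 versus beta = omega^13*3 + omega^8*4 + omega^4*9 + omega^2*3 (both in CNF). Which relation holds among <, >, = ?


Compare term by term from highest exponent:
alpha = omega^10*7
beta = omega^13*3 + omega^8*4 + omega^4*9 + omega^2*3
Term 1: alpha has omega^10*7, beta has omega^13*3
Term 2: alpha has omega^0*0, beta has omega^8*4
Term 3: alpha has omega^0*0, beta has omega^4*9
Term 4: alpha has omega^0*0, beta has omega^2*3
Result: alpha < beta

alpha < beta


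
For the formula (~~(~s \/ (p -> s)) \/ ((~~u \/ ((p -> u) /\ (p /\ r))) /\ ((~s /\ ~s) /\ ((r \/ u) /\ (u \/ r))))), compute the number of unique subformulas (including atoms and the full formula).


Formula: (~~(~s \/ (p -> s)) \/ ((~~u \/ ((p -> u) /\ (p /\ r))) /\ ((~s /\ ~s) /\ ((r \/ u) /\ (u \/ r)))))
Subformulas found:
  1. r
  2. u
  3. s
  4. p
  5. ~u
  6. ~s
  7. ~~u
  8. (p -> s)
  9. (p -> u)
  10. (r \/ u)
  11. (p /\ r)
  12. (u \/ r)
  13. (~s /\ ~s)
  14. (~s \/ (p -> s))
  15. ~(~s \/ (p -> s))
  16. ~~(~s \/ (p -> s))
  17. ((r \/ u) /\ (u \/ r))
  18. ((p -> u) /\ (p /\ r))
  19. (~~u \/ ((p -> u) /\ (p /\ r)))
  20. ((~s /\ ~s) /\ ((r \/ u) /\ (u \/ r)))
  21. ((~~u \/ ((p -> u) /\ (p /\ r))) /\ ((~s /\ ~s) /\ ((r \/ u) /\ (u \/ r))))
  22. (~~(~s \/ (p -> s)) \/ ((~~u \/ ((p -> u) /\ (p /\ r))) /\ ((~s /\ ~s) /\ ((r \/ u) /\ (u \/ r)))))
Total distinct subformulas = 22

22


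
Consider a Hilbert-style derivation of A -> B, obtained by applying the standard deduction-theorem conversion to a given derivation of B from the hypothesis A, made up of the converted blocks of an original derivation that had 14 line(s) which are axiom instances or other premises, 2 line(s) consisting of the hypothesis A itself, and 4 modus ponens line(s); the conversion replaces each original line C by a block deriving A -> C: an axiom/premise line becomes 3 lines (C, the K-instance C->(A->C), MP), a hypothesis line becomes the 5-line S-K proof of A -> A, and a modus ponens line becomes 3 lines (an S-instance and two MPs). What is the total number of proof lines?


Deduction-theorem conversion, block by block:
- 14 axiom/premise lines -> 3 lines each = 42
- 2 hypothesis lines -> 5 lines each (identity proof A->A) = 10
- 4 MP lines -> 3 lines each (S-instance, MP, MP) = 12
Total = 42 + 10 + 12 = 64 lines.

64


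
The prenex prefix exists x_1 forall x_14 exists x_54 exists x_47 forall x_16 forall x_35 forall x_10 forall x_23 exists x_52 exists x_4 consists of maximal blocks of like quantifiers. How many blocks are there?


Alternations = 4.
Blocks = alternations + 1 = 5

5


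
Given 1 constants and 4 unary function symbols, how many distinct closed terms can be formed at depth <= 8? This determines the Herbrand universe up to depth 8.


Herbrand terms by depth:
Depth 0: 1 constants
Depth 1: 4 new terms (running total: 5)
Depth 2: 16 new terms (running total: 21)
Depth 3: 64 new terms (running total: 85)
Depth 4: 256 new terms (running total: 341)
Depth 5: 1024 new terms (running total: 1365)
Depth 6: 4096 new terms (running total: 5461)
Depth 7: 16384 new terms (running total: 21845)
Depth 8: 65536 new terms (running total: 87381)
Total distinct ground terms = 87381

87381


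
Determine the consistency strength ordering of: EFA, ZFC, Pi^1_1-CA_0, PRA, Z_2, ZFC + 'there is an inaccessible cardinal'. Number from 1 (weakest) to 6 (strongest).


Ordering by consistency strength:
1. EFA
2. PRA
3. Pi^1_1-CA_0
4. Z_2
5. ZFC
6. ZFC + 'there is an inaccessible cardinal'


EFA=1, ZFC=5, Pi^1_1-CA_0=3, PRA=2, Z_2=4, ZFC + 'there is an inaccessible cardinal'=6


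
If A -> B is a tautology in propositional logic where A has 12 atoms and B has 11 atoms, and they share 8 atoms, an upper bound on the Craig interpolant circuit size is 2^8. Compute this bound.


Shared atoms = 8
Craig interpolant size bound = 2^8
= 256

256


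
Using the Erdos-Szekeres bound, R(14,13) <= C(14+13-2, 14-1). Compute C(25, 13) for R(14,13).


R(14,13) <= C(14+13-2, 14-1) = C(25, 13)
C(25, 13) = 25! / (13! * 12!)
= 5200300

5200300


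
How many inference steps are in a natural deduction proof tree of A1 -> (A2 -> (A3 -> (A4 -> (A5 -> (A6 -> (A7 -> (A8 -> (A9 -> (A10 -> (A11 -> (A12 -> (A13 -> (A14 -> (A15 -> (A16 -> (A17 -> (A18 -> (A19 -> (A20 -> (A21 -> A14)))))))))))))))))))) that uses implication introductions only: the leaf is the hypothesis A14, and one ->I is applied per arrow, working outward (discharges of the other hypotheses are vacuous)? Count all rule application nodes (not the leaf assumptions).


The formula has 21 arrows (->); its innermost consequent A14 is one of the antecedents,
so the proof starts from the hypothesis leaf A14 (not a rule application) and closes one arrow per ->I.
Building A1 -> (A2 -> (A3 -> (A4 -> (A5 -> (A6 -> (A7 -> (A8 -> (A9 -> (A10 -> (A11 -> (A12 -> (A13 -> (A14 -> (A15 -> (A16 -> (A17 -> (A18 -> (A19 -> (A20 -> (A21 -> A14)))))))))))))))))))) therefore takes 21 nested implication introductions.
Total inference nodes = 21

21


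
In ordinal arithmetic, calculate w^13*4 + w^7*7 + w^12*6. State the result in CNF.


Ordinal addition (w^13*4 + w^7*7) + w^12*6:
alpha's leading term has exponent 13 > beta's exponent 12, so it survives.
alpha's tail term has exponent 7 < beta's exponent 12, so it is absorbed by beta.
In ordinal addition, any term followed by a strictly larger-exponent term is absorbed.
Result = w^13*4 + w^12*6

w^13*4 + w^12*6


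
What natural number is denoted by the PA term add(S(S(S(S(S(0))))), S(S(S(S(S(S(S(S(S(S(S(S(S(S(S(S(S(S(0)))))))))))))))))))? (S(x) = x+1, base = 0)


add(S^5(0), S^18(0)):
S^5(0) = 5
S^18(0) = 18
5 + 18 = 23

23


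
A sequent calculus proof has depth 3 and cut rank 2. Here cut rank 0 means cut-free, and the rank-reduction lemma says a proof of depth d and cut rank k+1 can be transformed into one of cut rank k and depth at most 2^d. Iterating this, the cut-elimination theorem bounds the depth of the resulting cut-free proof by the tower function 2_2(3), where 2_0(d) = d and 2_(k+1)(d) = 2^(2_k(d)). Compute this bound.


Each rank reduction sends depth d to at most 2^d; cut rank r needs r reductions.
2_0(3) = 3
2_1(3) = 2^3 = 8
2_2(3) = 2^8 = 256
Cut-free depth bound = 256

256


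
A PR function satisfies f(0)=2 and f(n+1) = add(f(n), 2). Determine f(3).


f(0) = 2
f(1) = add(f(0), 2) = add(2, 2) = 4
f(2) = add(f(1), 2) = add(4, 2) = 6
f(3) = add(f(2), 2) = add(6, 2) = 8


8


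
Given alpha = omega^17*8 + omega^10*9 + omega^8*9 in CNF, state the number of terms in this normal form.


CNF: omega^17*8 + omega^10*9 + omega^8*9
Count the summands separated by '+':
  term 1: omega^17*8
  term 2: omega^10*9
  term 3: omega^8*9
Total terms = 3

3


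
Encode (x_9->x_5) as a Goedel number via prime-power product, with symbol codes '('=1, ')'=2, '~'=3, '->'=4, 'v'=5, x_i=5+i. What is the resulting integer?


Formula: (x_9->x_5)
Symbol codes: [1, 14, 4, 10, 2]
Primes: [2, 3, 5, 7, 11]
p_1^1 = 2^1 = 2
p_2^14 = 3^14 = 4782969
p_3^4 = 5^4 = 625
p_4^10 = 7^10 = 282475249
p_5^2 = 11^2 = 121
Product = 204349391834185001250

204349391834185001250


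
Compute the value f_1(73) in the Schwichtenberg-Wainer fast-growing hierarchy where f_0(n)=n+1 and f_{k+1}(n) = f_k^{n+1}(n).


f_1(73) = f_0^74(73)
f_0 adds 1 each time, applied 74 times.
f_1(73) = 73 + 74 = 147

147


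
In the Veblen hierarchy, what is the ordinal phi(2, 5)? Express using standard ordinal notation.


phi(2, 5):
phi(2, beta) = zeta_beta (the beta-th zeta number, fixed point of epsilon).
phi(2, 5) = zeta_5

zeta_5


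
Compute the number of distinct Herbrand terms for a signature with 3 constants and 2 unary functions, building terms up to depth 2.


Herbrand terms by depth:
Depth 0: 3 constants
Depth 1: 6 new terms (running total: 9)
Depth 2: 12 new terms (running total: 21)
Total distinct ground terms = 21

21


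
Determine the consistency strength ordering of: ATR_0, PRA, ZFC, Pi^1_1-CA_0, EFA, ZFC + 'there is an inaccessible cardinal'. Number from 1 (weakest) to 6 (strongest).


Ordering by consistency strength:
1. EFA
2. PRA
3. ATR_0
4. Pi^1_1-CA_0
5. ZFC
6. ZFC + 'there is an inaccessible cardinal'


ATR_0=3, PRA=2, ZFC=5, Pi^1_1-CA_0=4, EFA=1, ZFC + 'there is an inaccessible cardinal'=6


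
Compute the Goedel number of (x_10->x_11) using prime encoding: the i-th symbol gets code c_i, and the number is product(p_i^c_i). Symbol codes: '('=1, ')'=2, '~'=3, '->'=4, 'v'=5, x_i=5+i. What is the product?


Formula: (x_10->x_11)
Symbol codes: [1, 15, 4, 16, 2]
Primes: [2, 3, 5, 7, 11]
p_1^1 = 2^1 = 2
p_2^15 = 3^15 = 14348907
p_3^4 = 5^4 = 625
p_4^16 = 7^16 = 33232930569601
p_5^2 = 11^2 = 121
Product = 72124504799700093636183750

72124504799700093636183750


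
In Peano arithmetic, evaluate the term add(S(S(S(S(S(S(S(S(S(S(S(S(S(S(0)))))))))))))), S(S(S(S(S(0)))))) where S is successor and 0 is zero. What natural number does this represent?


add(S^14(0), S^5(0)):
S^14(0) = 14
S^5(0) = 5
14 + 5 = 19

19


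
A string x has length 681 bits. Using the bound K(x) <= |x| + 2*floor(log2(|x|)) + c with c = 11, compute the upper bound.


floor(log2(681)) = 9
2 * 9 = 18
K(x) <= 681 + 18 + 11 = 710

710


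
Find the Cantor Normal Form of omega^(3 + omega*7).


omega^(3 + omega*7):
In ordinal addition a term is absorbed by a following term of strictly larger exponent: 0 < 1, so 3 + omega*7 = omega*7.
omega raised to a CNF ordinal is a single CNF term: Result = omega^(omega*7)

omega^(omega*7)


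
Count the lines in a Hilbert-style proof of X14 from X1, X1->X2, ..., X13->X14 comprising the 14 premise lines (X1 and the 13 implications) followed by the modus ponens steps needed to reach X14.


We have 14 premise lines: X1 and 13 implications.
Each implication is detached once by MP, giving 13 MP lines.
14 premise lines + 13 MP lines = 27 total lines.

27


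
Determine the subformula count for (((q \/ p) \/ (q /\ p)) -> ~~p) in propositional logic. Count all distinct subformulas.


Formula: (((q \/ p) \/ (q /\ p)) -> ~~p)
Subformulas found:
  1. q
  2. p
  3. ~p
  4. ~~p
  5. (q /\ p)
  6. (q \/ p)
  7. ((q \/ p) \/ (q /\ p))
  8. (((q \/ p) \/ (q /\ p)) -> ~~p)
Total distinct subformulas = 8

8


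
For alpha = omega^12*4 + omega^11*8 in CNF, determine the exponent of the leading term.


CNF: omega^12*4 + omega^11*8
The leading term is omega^12*4, which has exponent 12.

12


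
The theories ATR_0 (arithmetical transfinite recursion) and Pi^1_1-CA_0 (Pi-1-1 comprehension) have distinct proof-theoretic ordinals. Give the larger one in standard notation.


Proof-theoretic ordinal of ATR_0 (arithmetical transfinite recursion): Gamma_0
Proof-theoretic ordinal of Pi^1_1-CA_0 (Pi-1-1 comprehension): psi_0(Omega_omega)
Comparing: Gamma_0 < psi_0(Omega_omega).
The larger ordinal is psi_0(Omega_omega) (from Pi^1_1-CA_0 (Pi-1-1 comprehension)).

psi_0(Omega_omega)


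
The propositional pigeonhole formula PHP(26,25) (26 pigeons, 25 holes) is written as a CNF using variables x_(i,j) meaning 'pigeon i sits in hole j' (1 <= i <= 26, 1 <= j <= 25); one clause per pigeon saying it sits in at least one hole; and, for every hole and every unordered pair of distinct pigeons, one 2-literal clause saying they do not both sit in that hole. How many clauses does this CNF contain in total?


PHP(26,25): 26 pigeons, 25 holes, 26*25 = 650 variables.
- pigeon clauses: one per pigeon -> 26 clauses
- hole clauses: 25 holes * C(26,2) = 25 * 325 -> 8125 clauses
Total clauses = 26 + 8125 = 8151

8151


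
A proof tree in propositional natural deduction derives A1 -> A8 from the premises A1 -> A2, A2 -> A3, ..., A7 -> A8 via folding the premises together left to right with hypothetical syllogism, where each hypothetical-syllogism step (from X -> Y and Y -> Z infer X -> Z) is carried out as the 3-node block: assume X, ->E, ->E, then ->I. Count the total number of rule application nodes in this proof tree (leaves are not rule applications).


There are 7 premises in the chain. The first HS step combines premises 1 and 2; each further premise needs one more HS step.
So 7 premises require 7 - 1 = 6 hypothetical-syllogism steps.
Each HS step uses 3 inference nodes (->E, ->E, ->I).
6 * 3 = 18 total inference nodes.

18


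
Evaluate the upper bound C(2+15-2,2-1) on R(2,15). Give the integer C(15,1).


R(2,15) <= C(2+15-2, 2-1) = C(15, 1)
C(15, 1) = 15! / (1! * 14!)
= 15

15


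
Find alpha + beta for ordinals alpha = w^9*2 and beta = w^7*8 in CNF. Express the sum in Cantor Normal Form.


Ordinal addition w^9*2 + w^7*8:
Leading exponent of alpha (9) > leading exponent of beta (7).
Since alpha's term has higher exponent than beta's leading term,
the sum is simply alpha followed by beta.
Result = w^9*2 + w^7*8

w^9*2 + w^7*8


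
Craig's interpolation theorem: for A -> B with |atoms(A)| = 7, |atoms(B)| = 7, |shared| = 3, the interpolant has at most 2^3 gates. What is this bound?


Shared atoms = 3
Craig interpolant size bound = 2^3
= 8

8


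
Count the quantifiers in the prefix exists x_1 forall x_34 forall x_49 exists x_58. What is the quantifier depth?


Quantifier prefix has 4 quantifier symbols.
Quantifier depth = 4

4


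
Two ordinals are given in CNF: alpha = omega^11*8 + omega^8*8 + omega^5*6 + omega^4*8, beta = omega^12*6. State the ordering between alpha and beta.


Compare term by term from highest exponent:
alpha = omega^11*8 + omega^8*8 + omega^5*6 + omega^4*8
beta = omega^12*6
Term 1: alpha has omega^11*8, beta has omega^12*6
Term 2: alpha has omega^8*8, beta has omega^0*0
Term 3: alpha has omega^5*6, beta has omega^0*0
Term 4: alpha has omega^4*8, beta has omega^0*0
Result: alpha < beta

alpha < beta


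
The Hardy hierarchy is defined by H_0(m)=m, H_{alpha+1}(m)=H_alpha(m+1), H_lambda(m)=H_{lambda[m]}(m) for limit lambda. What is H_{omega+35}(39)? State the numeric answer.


H_{omega+35}(39):
Unwind the 35 successor steps: H_{omega+35}(39) = H_omega(39+35) = H_omega(74).
H_omega(m) = H_m(m) = m + m = 2m.
Result = 2 * 74 = 148

148


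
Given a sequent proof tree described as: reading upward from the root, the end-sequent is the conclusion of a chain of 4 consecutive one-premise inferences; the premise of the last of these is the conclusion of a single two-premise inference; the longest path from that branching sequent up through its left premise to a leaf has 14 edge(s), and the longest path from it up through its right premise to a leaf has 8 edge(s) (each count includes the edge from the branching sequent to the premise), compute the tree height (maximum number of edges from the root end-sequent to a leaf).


Longest path through the left premise: 14 edges (measured from the branching sequent)
Longest path through the right premise: 8 edges
Height of the subtree rooted at the branching sequent: max(14, 8) = 14
The branching sequent sits 4 edges above the root (the chain of one-premise inferences), so height = 14 + 4 = 18

18


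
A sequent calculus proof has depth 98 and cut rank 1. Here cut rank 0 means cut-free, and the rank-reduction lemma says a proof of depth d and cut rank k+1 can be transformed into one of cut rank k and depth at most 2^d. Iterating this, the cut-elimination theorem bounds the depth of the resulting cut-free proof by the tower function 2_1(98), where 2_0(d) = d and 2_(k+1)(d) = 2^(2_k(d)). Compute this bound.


Each rank reduction sends depth d to at most 2^d; cut rank r needs r reductions.
2_0(98) = 98
2_1(98) = 2^98 = 316912650057057350374175801344
Cut-free depth bound = 316912650057057350374175801344

316912650057057350374175801344


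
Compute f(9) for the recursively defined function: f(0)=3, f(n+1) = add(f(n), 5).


f(0) = 3
f(1) = add(f(0), 5) = add(3, 5) = 8
f(2) = add(f(1), 5) = add(8, 5) = 13
f(3) = add(f(2), 5) = add(13, 5) = 18
f(4) = add(f(3), 5) = add(18, 5) = 23
f(5) = add(f(4), 5) = add(23, 5) = 28
f(6) = add(f(5), 5) = add(28, 5) = 33
f(7) = add(f(6), 5) = add(33, 5) = 38
f(8) = add(f(7), 5) = add(38, 5) = 43
f(9) = add(f(8), 5) = add(43, 5) = 48


48


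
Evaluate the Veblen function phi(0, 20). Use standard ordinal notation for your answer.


phi(0, 20):
phi(0, beta) = omega^beta by definition.
phi(0, 20) = omega^20

omega^20


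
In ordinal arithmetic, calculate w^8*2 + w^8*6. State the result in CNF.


Ordinal addition w^8*2 + w^8*6:
Both terms have the same exponent 8.
w^e*c + w^e*d = w^e*(c+d).
Result = w^8*(2+6) = w^8*8

w^8*8


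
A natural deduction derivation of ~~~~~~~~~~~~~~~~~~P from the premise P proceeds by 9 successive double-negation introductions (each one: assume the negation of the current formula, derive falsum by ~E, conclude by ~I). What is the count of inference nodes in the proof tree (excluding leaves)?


Each double-negation introduction (from C infer ~~C) uses 2 inference nodes: one ~E (C and ~C give falsum) and one ~I (discharge ~C).
9 double negations = 9 * 2 = 18 inference nodes.

18


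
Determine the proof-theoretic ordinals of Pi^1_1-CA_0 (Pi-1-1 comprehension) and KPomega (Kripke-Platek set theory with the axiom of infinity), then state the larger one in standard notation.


Proof-theoretic ordinal of Pi^1_1-CA_0 (Pi-1-1 comprehension): psi_0(Omega_omega)
Proof-theoretic ordinal of KPomega (Kripke-Platek set theory with the axiom of infinity): psi_0(epsilon_{Omega+1})
Comparing: psi_0(epsilon_{Omega+1}) < psi_0(Omega_omega).
The larger ordinal is psi_0(Omega_omega) (from Pi^1_1-CA_0 (Pi-1-1 comprehension)).

psi_0(Omega_omega)


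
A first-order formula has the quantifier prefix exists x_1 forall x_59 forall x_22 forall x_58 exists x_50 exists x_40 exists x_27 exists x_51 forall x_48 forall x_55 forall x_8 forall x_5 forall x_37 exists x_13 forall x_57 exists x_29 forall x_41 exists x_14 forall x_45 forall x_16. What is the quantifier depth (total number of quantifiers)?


Quantifier prefix has 20 quantifier symbols.
Quantifier depth = 20

20
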